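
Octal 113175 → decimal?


Positional values:
Position 0: 5 × 8^0 = 5
Position 1: 7 × 8^1 = 56
Position 2: 1 × 8^2 = 64
Position 3: 3 × 8^3 = 1536
Position 4: 1 × 8^4 = 4096
Position 5: 1 × 8^5 = 32768
Sum = 5 + 56 + 64 + 1536 + 4096 + 32768
= 38525


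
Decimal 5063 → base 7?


Divide by 7 repeatedly:
5063 ÷ 7 = 723 remainder 2
723 ÷ 7 = 103 remainder 2
103 ÷ 7 = 14 remainder 5
14 ÷ 7 = 2 remainder 0
2 ÷ 7 = 0 remainder 2
Reading remainders bottom-up:
= 20522


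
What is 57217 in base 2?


Divide by 2 repeatedly:
57217 ÷ 2 = 28608 remainder 1
28608 ÷ 2 = 14304 remainder 0
14304 ÷ 2 = 7152 remainder 0
7152 ÷ 2 = 3576 remainder 0
3576 ÷ 2 = 1788 remainder 0
1788 ÷ 2 = 894 remainder 0
894 ÷ 2 = 447 remainder 0
447 ÷ 2 = 223 remainder 1
223 ÷ 2 = 111 remainder 1
111 ÷ 2 = 55 remainder 1
55 ÷ 2 = 27 remainder 1
27 ÷ 2 = 13 remainder 1
13 ÷ 2 = 6 remainder 1
6 ÷ 2 = 3 remainder 0
3 ÷ 2 = 1 remainder 1
1 ÷ 2 = 0 remainder 1
Reading remainders bottom-up:
= 1101111110000001


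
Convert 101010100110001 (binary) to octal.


Group into 3-bit groups: 101010100110001
  101 = 5
  010 = 2
  100 = 4
  110 = 6
  001 = 1
= 0o52461


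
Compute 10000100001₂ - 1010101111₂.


Align and subtract column by column (LSB to MSB, borrowing when needed):
  10000100001
- 01010101111
  -----------
  col 0: (1 - 0 borrow-in) - 1 → 1 - 1 = 0, borrow out 0
  col 1: (0 - 0 borrow-in) - 1 → borrow from next column: (0+2) - 1 = 1, borrow out 1
  col 2: (0 - 1 borrow-in) - 1 → borrow from next column: (-1+2) - 1 = 0, borrow out 1
  col 3: (0 - 1 borrow-in) - 1 → borrow from next column: (-1+2) - 1 = 0, borrow out 1
  col 4: (0 - 1 borrow-in) - 0 → borrow from next column: (-1+2) - 0 = 1, borrow out 1
  col 5: (1 - 1 borrow-in) - 1 → borrow from next column: (0+2) - 1 = 1, borrow out 1
  col 6: (0 - 1 borrow-in) - 0 → borrow from next column: (-1+2) - 0 = 1, borrow out 1
  col 7: (0 - 1 borrow-in) - 1 → borrow from next column: (-1+2) - 1 = 0, borrow out 1
  col 8: (0 - 1 borrow-in) - 0 → borrow from next column: (-1+2) - 0 = 1, borrow out 1
  col 9: (0 - 1 borrow-in) - 1 → borrow from next column: (-1+2) - 1 = 0, borrow out 1
  col 10: (1 - 1 borrow-in) - 0 → 0 - 0 = 0, borrow out 0
Reading bits MSB→LSB: 00101110010
Strip leading zeros: 101110010
= 101110010


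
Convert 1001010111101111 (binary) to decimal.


Positional values:
Bit 0: 1 × 2^0 = 1
Bit 1: 1 × 2^1 = 2
Bit 2: 1 × 2^2 = 4
Bit 3: 1 × 2^3 = 8
Bit 5: 1 × 2^5 = 32
Bit 6: 1 × 2^6 = 64
Bit 7: 1 × 2^7 = 128
Bit 8: 1 × 2^8 = 256
Bit 10: 1 × 2^10 = 1024
Bit 12: 1 × 2^12 = 4096
Bit 15: 1 × 2^15 = 32768
Sum = 1 + 2 + 4 + 8 + 32 + 64 + 128 + 256 + 1024 + 4096 + 32768
= 38383


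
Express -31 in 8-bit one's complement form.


Original: 00011111
Invert all bits:
  bit 0: 0 → 1
  bit 1: 0 → 1
  bit 2: 0 → 1
  bit 3: 1 → 0
  bit 4: 1 → 0
  bit 5: 1 → 0
  bit 6: 1 → 0
  bit 7: 1 → 0
= 11100000


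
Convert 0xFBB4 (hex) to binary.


Each hex digit → 4 binary bits:
  F = 1111
  B = 1011
  B = 1011
  4 = 0100
Concatenate: 1111 1011 1011 0100
= 1111101110110100


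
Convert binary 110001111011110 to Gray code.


Binary: 110001111011110
Gray code: G = B XOR (B >> 1)
B >> 1 = 011000111101111
110001111011110 XOR 011000111101111:
  1 XOR 0 = 1
  1 XOR 1 = 0
  0 XOR 1 = 1
  0 XOR 0 = 0
  0 XOR 0 = 0
  1 XOR 0 = 1
  1 XOR 1 = 0
  1 XOR 1 = 0
  1 XOR 1 = 0
  0 XOR 1 = 1
  1 XOR 0 = 1
  1 XOR 1 = 0
  1 XOR 1 = 0
  1 XOR 1 = 0
  0 XOR 1 = 1
= 101001000110001


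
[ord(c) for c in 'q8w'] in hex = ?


String: 'q8w'  (3 characters)
Per-character ASCII lookup:
  'q': lowercase starts at 97: 'q' = 97 + 16 = 113 → 0x71
  '8': digits start at 48: '8' = 48 + 8 = 56 → 0x38
  'w': lowercase starts at 97: 'w' = 97 + 22 = 119 → 0x77
= 0x71 0x38 0x77


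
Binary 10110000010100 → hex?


Group into 4-bit nibbles: 0010110000010100
  0010 = 2
  1100 = C
  0001 = 1
  0100 = 4
= 0x2C14


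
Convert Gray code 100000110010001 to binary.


Gray code: 100000110010001
MSB stays the same: 1
Each subsequent bit = prev_binary XOR current_gray:
  B[1] = 1 XOR 0 = 1
  B[2] = 1 XOR 0 = 1
  B[3] = 1 XOR 0 = 1
  B[4] = 1 XOR 0 = 1
  B[5] = 1 XOR 0 = 1
  B[6] = 1 XOR 1 = 0
  B[7] = 0 XOR 1 = 1
  B[8] = 1 XOR 0 = 1
  B[9] = 1 XOR 0 = 1
  B[10] = 1 XOR 1 = 0
  B[11] = 0 XOR 0 = 0
  B[12] = 0 XOR 0 = 0
  B[13] = 0 XOR 0 = 0
  B[14] = 0 XOR 1 = 1
= 111111011100001 (32481 decimal)


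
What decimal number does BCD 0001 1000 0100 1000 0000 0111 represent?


Each 4-bit group → digit:
  0001 → 1
  1000 → 8
  0100 → 4
  1000 → 8
  0000 → 0
  0111 → 7
= 184807


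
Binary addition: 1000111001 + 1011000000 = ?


Align and add column by column (LSB to MSB, carry propagating):
  01000111001
+ 01011000000
  -----------
  col 0: 1 + 0 + 0 (carry in) = 1 → bit 1, carry out 0
  col 1: 0 + 0 + 0 (carry in) = 0 → bit 0, carry out 0
  col 2: 0 + 0 + 0 (carry in) = 0 → bit 0, carry out 0
  col 3: 1 + 0 + 0 (carry in) = 1 → bit 1, carry out 0
  col 4: 1 + 0 + 0 (carry in) = 1 → bit 1, carry out 0
  col 5: 1 + 0 + 0 (carry in) = 1 → bit 1, carry out 0
  col 6: 0 + 1 + 0 (carry in) = 1 → bit 1, carry out 0
  col 7: 0 + 1 + 0 (carry in) = 1 → bit 1, carry out 0
  col 8: 0 + 0 + 0 (carry in) = 0 → bit 0, carry out 0
  col 9: 1 + 1 + 0 (carry in) = 2 → bit 0, carry out 1
  col 10: 0 + 0 + 1 (carry in) = 1 → bit 1, carry out 0
Reading bits MSB→LSB: 10011111001
Strip leading zeros: 10011111001
= 10011111001


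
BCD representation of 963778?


Each digit → 4-bit binary:
  9 → 1001
  6 → 0110
  3 → 0011
  7 → 0111
  7 → 0111
  8 → 1000
= 1001 0110 0011 0111 0111 1000


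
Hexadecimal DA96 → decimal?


Positional values:
Position 0: 6 × 16^0 = 6 × 1 = 6
Position 1: 9 × 16^1 = 9 × 16 = 144
Position 2: A × 16^2 = 10 × 256 = 2560
Position 3: D × 16^3 = 13 × 4096 = 53248
Sum = 6 + 144 + 2560 + 53248
= 55958


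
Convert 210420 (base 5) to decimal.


Positional values (base 5):
  0 × 5^0 = 0 × 1 = 0
  2 × 5^1 = 2 × 5 = 10
  4 × 5^2 = 4 × 25 = 100
  0 × 5^3 = 0 × 125 = 0
  1 × 5^4 = 1 × 625 = 625
  2 × 5^5 = 2 × 3125 = 6250
Sum = 0 + 10 + 100 + 0 + 625 + 6250
= 6985


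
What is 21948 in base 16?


Divide by 16 repeatedly:
21948 ÷ 16 = 1371 remainder 12 (C)
1371 ÷ 16 = 85 remainder 11 (B)
85 ÷ 16 = 5 remainder 5 (5)
5 ÷ 16 = 0 remainder 5 (5)
Reading remainders bottom-up:
= 0x55BC


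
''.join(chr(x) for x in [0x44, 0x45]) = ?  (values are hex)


Codes (hex): 0x44 0x45
Per-code ASCII lookup:
  0x44 = 68  (range 65-90: uppercase, 68 - 65 = 3) → 'D'
  0x45 = 69  (range 65-90: uppercase, 69 - 65 = 4) → 'E'
= 'DE'


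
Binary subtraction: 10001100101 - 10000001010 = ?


Align and subtract column by column (LSB to MSB, borrowing when needed):
  10001100101
- 10000001010
  -----------
  col 0: (1 - 0 borrow-in) - 0 → 1 - 0 = 1, borrow out 0
  col 1: (0 - 0 borrow-in) - 1 → borrow from next column: (0+2) - 1 = 1, borrow out 1
  col 2: (1 - 1 borrow-in) - 0 → 0 - 0 = 0, borrow out 0
  col 3: (0 - 0 borrow-in) - 1 → borrow from next column: (0+2) - 1 = 1, borrow out 1
  col 4: (0 - 1 borrow-in) - 0 → borrow from next column: (-1+2) - 0 = 1, borrow out 1
  col 5: (1 - 1 borrow-in) - 0 → 0 - 0 = 0, borrow out 0
  col 6: (1 - 0 borrow-in) - 0 → 1 - 0 = 1, borrow out 0
  col 7: (0 - 0 borrow-in) - 0 → 0 - 0 = 0, borrow out 0
  col 8: (0 - 0 borrow-in) - 0 → 0 - 0 = 0, borrow out 0
  col 9: (0 - 0 borrow-in) - 0 → 0 - 0 = 0, borrow out 0
  col 10: (1 - 0 borrow-in) - 1 → 1 - 1 = 0, borrow out 0
Reading bits MSB→LSB: 00001011011
Strip leading zeros: 1011011
= 1011011


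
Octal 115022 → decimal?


Positional values:
Position 0: 2 × 8^0 = 2
Position 1: 2 × 8^1 = 16
Position 2: 0 × 8^2 = 0
Position 3: 5 × 8^3 = 2560
Position 4: 1 × 8^4 = 4096
Position 5: 1 × 8^5 = 32768
Sum = 2 + 16 + 0 + 2560 + 4096 + 32768
= 39442


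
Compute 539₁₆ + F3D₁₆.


Align and add column by column (LSB to MSB, each column mod 16 with carry):
  0539
+ 0F3D
  ----
  col 0: 9(9) + D(13) + 0 (carry in) = 22 → 6(6), carry out 1
  col 1: 3(3) + 3(3) + 1 (carry in) = 7 → 7(7), carry out 0
  col 2: 5(5) + F(15) + 0 (carry in) = 20 → 4(4), carry out 1
  col 3: 0(0) + 0(0) + 1 (carry in) = 1 → 1(1), carry out 0
Reading digits MSB→LSB: 1476
Strip leading zeros: 1476
= 0x1476


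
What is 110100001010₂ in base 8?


Group into 3-bit groups: 110100001010
  110 = 6
  100 = 4
  001 = 1
  010 = 2
= 0o6412


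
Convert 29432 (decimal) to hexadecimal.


Divide by 16 repeatedly:
29432 ÷ 16 = 1839 remainder 8 (8)
1839 ÷ 16 = 114 remainder 15 (F)
114 ÷ 16 = 7 remainder 2 (2)
7 ÷ 16 = 0 remainder 7 (7)
Reading remainders bottom-up:
= 0x72F8


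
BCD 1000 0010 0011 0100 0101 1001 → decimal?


Each 4-bit group → digit:
  1000 → 8
  0010 → 2
  0011 → 3
  0100 → 4
  0101 → 5
  1001 → 9
= 823459


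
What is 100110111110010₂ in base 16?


Group into 4-bit nibbles: 0100110111110010
  0100 = 4
  1101 = D
  1111 = F
  0010 = 2
= 0x4DF2


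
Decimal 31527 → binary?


Divide by 2 repeatedly:
31527 ÷ 2 = 15763 remainder 1
15763 ÷ 2 = 7881 remainder 1
7881 ÷ 2 = 3940 remainder 1
3940 ÷ 2 = 1970 remainder 0
1970 ÷ 2 = 985 remainder 0
985 ÷ 2 = 492 remainder 1
492 ÷ 2 = 246 remainder 0
246 ÷ 2 = 123 remainder 0
123 ÷ 2 = 61 remainder 1
61 ÷ 2 = 30 remainder 1
30 ÷ 2 = 15 remainder 0
15 ÷ 2 = 7 remainder 1
7 ÷ 2 = 3 remainder 1
3 ÷ 2 = 1 remainder 1
1 ÷ 2 = 0 remainder 1
Reading remainders bottom-up:
= 111101100100111


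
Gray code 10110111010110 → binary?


Gray code: 10110111010110
MSB stays the same: 1
Each subsequent bit = prev_binary XOR current_gray:
  B[1] = 1 XOR 0 = 1
  B[2] = 1 XOR 1 = 0
  B[3] = 0 XOR 1 = 1
  B[4] = 1 XOR 0 = 1
  B[5] = 1 XOR 1 = 0
  B[6] = 0 XOR 1 = 1
  B[7] = 1 XOR 1 = 0
  B[8] = 0 XOR 0 = 0
  B[9] = 0 XOR 1 = 1
  B[10] = 1 XOR 0 = 1
  B[11] = 1 XOR 1 = 0
  B[12] = 0 XOR 1 = 1
  B[13] = 1 XOR 0 = 1
= 11011010011011 (13979 decimal)


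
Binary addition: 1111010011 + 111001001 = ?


Align and add column by column (LSB to MSB, carry propagating):
  01111010011
+ 00111001001
  -----------
  col 0: 1 + 1 + 0 (carry in) = 2 → bit 0, carry out 1
  col 1: 1 + 0 + 1 (carry in) = 2 → bit 0, carry out 1
  col 2: 0 + 0 + 1 (carry in) = 1 → bit 1, carry out 0
  col 3: 0 + 1 + 0 (carry in) = 1 → bit 1, carry out 0
  col 4: 1 + 0 + 0 (carry in) = 1 → bit 1, carry out 0
  col 5: 0 + 0 + 0 (carry in) = 0 → bit 0, carry out 0
  col 6: 1 + 1 + 0 (carry in) = 2 → bit 0, carry out 1
  col 7: 1 + 1 + 1 (carry in) = 3 → bit 1, carry out 1
  col 8: 1 + 1 + 1 (carry in) = 3 → bit 1, carry out 1
  col 9: 1 + 0 + 1 (carry in) = 2 → bit 0, carry out 1
  col 10: 0 + 0 + 1 (carry in) = 1 → bit 1, carry out 0
Reading bits MSB→LSB: 10110011100
Strip leading zeros: 10110011100
= 10110011100


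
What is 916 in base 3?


Divide by 3 repeatedly:
916 ÷ 3 = 305 remainder 1
305 ÷ 3 = 101 remainder 2
101 ÷ 3 = 33 remainder 2
33 ÷ 3 = 11 remainder 0
11 ÷ 3 = 3 remainder 2
3 ÷ 3 = 1 remainder 0
1 ÷ 3 = 0 remainder 1
Reading remainders bottom-up:
= 1020221


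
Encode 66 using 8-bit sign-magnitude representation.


Sign bit: 0 (positive)
Magnitude: 66 = 1000010
= 01000010


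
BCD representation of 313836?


Each digit → 4-bit binary:
  3 → 0011
  1 → 0001
  3 → 0011
  8 → 1000
  3 → 0011
  6 → 0110
= 0011 0001 0011 1000 0011 0110


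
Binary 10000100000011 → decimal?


Positional values:
Bit 0: 1 × 2^0 = 1
Bit 1: 1 × 2^1 = 2
Bit 8: 1 × 2^8 = 256
Bit 13: 1 × 2^13 = 8192
Sum = 1 + 2 + 256 + 8192
= 8451


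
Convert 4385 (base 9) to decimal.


Positional values (base 9):
  5 × 9^0 = 5 × 1 = 5
  8 × 9^1 = 8 × 9 = 72
  3 × 9^2 = 3 × 81 = 243
  4 × 9^3 = 4 × 729 = 2916
Sum = 5 + 72 + 243 + 2916
= 3236


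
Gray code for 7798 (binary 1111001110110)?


Binary: 1111001110110
Gray code: G = B XOR (B >> 1)
B >> 1 = 0111100111011
1111001110110 XOR 0111100111011:
  1 XOR 0 = 1
  1 XOR 1 = 0
  1 XOR 1 = 0
  1 XOR 1 = 0
  0 XOR 1 = 1
  0 XOR 0 = 0
  1 XOR 0 = 1
  1 XOR 1 = 0
  1 XOR 1 = 0
  0 XOR 1 = 1
  1 XOR 0 = 1
  1 XOR 1 = 0
  0 XOR 1 = 1
= 1000101001101


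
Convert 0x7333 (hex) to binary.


Each hex digit → 4 binary bits:
  7 = 0111
  3 = 0011
  3 = 0011
  3 = 0011
Concatenate: 0111 0011 0011 0011
= 0111001100110011


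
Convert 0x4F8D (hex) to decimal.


Positional values:
Position 0: D × 16^0 = 13 × 1 = 13
Position 1: 8 × 16^1 = 8 × 16 = 128
Position 2: F × 16^2 = 15 × 256 = 3840
Position 3: 4 × 16^3 = 4 × 4096 = 16384
Sum = 13 + 128 + 3840 + 16384
= 20365


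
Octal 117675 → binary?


Each octal digit → 3 binary bits:
  1 = 001
  1 = 001
  7 = 111
  6 = 110
  7 = 111
  5 = 101
Concatenate: 001 001 111 110 111 101
= 001001111110111101


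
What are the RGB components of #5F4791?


Hex: #5F4791
R = 5F₁₆ = 95
G = 47₁₆ = 71
B = 91₁₆ = 145
= RGB(95, 71, 145)


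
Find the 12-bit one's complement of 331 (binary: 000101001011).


Original: 000101001011
Invert all bits:
  bit 0: 0 → 1
  bit 1: 0 → 1
  bit 2: 0 → 1
  bit 3: 1 → 0
  bit 4: 0 → 1
  bit 5: 1 → 0
  bit 6: 0 → 1
  bit 7: 0 → 1
  bit 8: 1 → 0
  bit 9: 0 → 1
  bit 10: 1 → 0
  bit 11: 1 → 0
= 111010110100


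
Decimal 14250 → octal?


Divide by 8 repeatedly:
14250 ÷ 8 = 1781 remainder 2
1781 ÷ 8 = 222 remainder 5
222 ÷ 8 = 27 remainder 6
27 ÷ 8 = 3 remainder 3
3 ÷ 8 = 0 remainder 3
Reading remainders bottom-up:
= 0o33652


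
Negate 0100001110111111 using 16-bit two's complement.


Original: 0100001110111111
Step 1 - Invert all bits: 1011110001000000
Step 2 - Add 1: 1011110001000000 + 1
= 1011110001000001 (represents -17343)


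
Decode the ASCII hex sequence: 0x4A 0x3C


Codes (hex): 0x4A 0x3C
Per-code ASCII lookup:
  0x4A = 74  (range 65-90: uppercase, 74 - 65 = 9) → 'J'
  0x3C = 60  (special character) → '<'
= 'J<'


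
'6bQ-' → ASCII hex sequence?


String: '6bQ-'  (4 characters)
Per-character ASCII lookup:
  '6': digits start at 48: '6' = 48 + 6 = 54 → 0x36
  'b': lowercase starts at 97: 'b' = 97 + 1 = 98 → 0x62
  'Q': uppercase starts at 65: 'Q' = 65 + 16 = 81 → 0x51
  '-': special character: '-' = 45 → 0x2D
= 0x36 0x62 0x51 0x2D


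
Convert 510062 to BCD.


Each digit → 4-bit binary:
  5 → 0101
  1 → 0001
  0 → 0000
  0 → 0000
  6 → 0110
  2 → 0010
= 0101 0001 0000 0000 0110 0010


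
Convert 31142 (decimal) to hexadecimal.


Divide by 16 repeatedly:
31142 ÷ 16 = 1946 remainder 6 (6)
1946 ÷ 16 = 121 remainder 10 (A)
121 ÷ 16 = 7 remainder 9 (9)
7 ÷ 16 = 0 remainder 7 (7)
Reading remainders bottom-up:
= 0x79A6


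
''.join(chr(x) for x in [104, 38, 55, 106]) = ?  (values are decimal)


Codes (decimal): 104 38 55 106
Per-code ASCII lookup:
  104  (range 97-122: lowercase, 104 - 97 = 7) → 'h'
  38  (special character) → '&'
  55  (range 48-57: digits, 55 - 48 = 7) → '7'
  106  (range 97-122: lowercase, 106 - 97 = 9) → 'j'
= 'h&7j'


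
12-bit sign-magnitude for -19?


Sign bit: 1 (negative)
Magnitude: 19 = 00000010011
= 100000010011


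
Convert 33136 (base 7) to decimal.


Positional values (base 7):
  6 × 7^0 = 6 × 1 = 6
  3 × 7^1 = 3 × 7 = 21
  1 × 7^2 = 1 × 49 = 49
  3 × 7^3 = 3 × 343 = 1029
  3 × 7^4 = 3 × 2401 = 7203
Sum = 6 + 21 + 49 + 1029 + 7203
= 8308


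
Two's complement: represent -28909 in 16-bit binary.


Original: 0111000011101101
Step 1 - Invert all bits: 1000111100010010
Step 2 - Add 1: 1000111100010010 + 1
= 1000111100010011 (represents -28909)


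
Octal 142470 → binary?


Each octal digit → 3 binary bits:
  1 = 001
  4 = 100
  2 = 010
  4 = 100
  7 = 111
  0 = 000
Concatenate: 001 100 010 100 111 000
= 001100010100111000


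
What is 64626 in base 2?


Divide by 2 repeatedly:
64626 ÷ 2 = 32313 remainder 0
32313 ÷ 2 = 16156 remainder 1
16156 ÷ 2 = 8078 remainder 0
8078 ÷ 2 = 4039 remainder 0
4039 ÷ 2 = 2019 remainder 1
2019 ÷ 2 = 1009 remainder 1
1009 ÷ 2 = 504 remainder 1
504 ÷ 2 = 252 remainder 0
252 ÷ 2 = 126 remainder 0
126 ÷ 2 = 63 remainder 0
63 ÷ 2 = 31 remainder 1
31 ÷ 2 = 15 remainder 1
15 ÷ 2 = 7 remainder 1
7 ÷ 2 = 3 remainder 1
3 ÷ 2 = 1 remainder 1
1 ÷ 2 = 0 remainder 1
Reading remainders bottom-up:
= 1111110001110010


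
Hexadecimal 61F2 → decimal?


Positional values:
Position 0: 2 × 16^0 = 2 × 1 = 2
Position 1: F × 16^1 = 15 × 16 = 240
Position 2: 1 × 16^2 = 1 × 256 = 256
Position 3: 6 × 16^3 = 6 × 4096 = 24576
Sum = 2 + 240 + 256 + 24576
= 25074


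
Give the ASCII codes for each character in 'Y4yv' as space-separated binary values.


String: 'Y4yv'  (4 characters)
Per-character ASCII lookup:
  'Y': uppercase starts at 65: 'Y' = 65 + 24 = 89 → 1011001
  '4': digits start at 48: '4' = 48 + 4 = 52 → 110100
  'y': lowercase starts at 97: 'y' = 97 + 24 = 121 → 1111001
  'v': lowercase starts at 97: 'v' = 97 + 21 = 118 → 1110110
= 1011001 110100 1111001 1110110


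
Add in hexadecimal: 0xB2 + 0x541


Align and add column by column (LSB to MSB, each column mod 16 with carry):
  00B2
+ 0541
  ----
  col 0: 2(2) + 1(1) + 0 (carry in) = 3 → 3(3), carry out 0
  col 1: B(11) + 4(4) + 0 (carry in) = 15 → F(15), carry out 0
  col 2: 0(0) + 5(5) + 0 (carry in) = 5 → 5(5), carry out 0
  col 3: 0(0) + 0(0) + 0 (carry in) = 0 → 0(0), carry out 0
Reading digits MSB→LSB: 05F3
Strip leading zeros: 5F3
= 0x5F3


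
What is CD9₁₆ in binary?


Each hex digit → 4 binary bits:
  C = 1100
  D = 1101
  9 = 1001
Concatenate: 1100 1101 1001
= 110011011001


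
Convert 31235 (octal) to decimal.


Positional values:
Position 0: 5 × 8^0 = 5
Position 1: 3 × 8^1 = 24
Position 2: 2 × 8^2 = 128
Position 3: 1 × 8^3 = 512
Position 4: 3 × 8^4 = 12288
Sum = 5 + 24 + 128 + 512 + 12288
= 12957


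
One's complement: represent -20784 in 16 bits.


Original: 0101000100110000
Invert all bits:
  bit 0: 0 → 1
  bit 1: 1 → 0
  bit 2: 0 → 1
  bit 3: 1 → 0
  bit 4: 0 → 1
  bit 5: 0 → 1
  bit 6: 0 → 1
  bit 7: 1 → 0
  bit 8: 0 → 1
  bit 9: 0 → 1
  bit 10: 1 → 0
  bit 11: 1 → 0
  bit 12: 0 → 1
  bit 13: 0 → 1
  bit 14: 0 → 1
  bit 15: 0 → 1
= 1010111011001111


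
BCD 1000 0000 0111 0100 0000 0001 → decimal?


Each 4-bit group → digit:
  1000 → 8
  0000 → 0
  0111 → 7
  0100 → 4
  0000 → 0
  0001 → 1
= 807401


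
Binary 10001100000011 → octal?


Group into 3-bit groups: 010001100000011
  010 = 2
  001 = 1
  100 = 4
  000 = 0
  011 = 3
= 0o21403


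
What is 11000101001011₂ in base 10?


Positional values:
Bit 0: 1 × 2^0 = 1
Bit 1: 1 × 2^1 = 2
Bit 3: 1 × 2^3 = 8
Bit 6: 1 × 2^6 = 64
Bit 8: 1 × 2^8 = 256
Bit 12: 1 × 2^12 = 4096
Bit 13: 1 × 2^13 = 8192
Sum = 1 + 2 + 8 + 64 + 256 + 4096 + 8192
= 12619


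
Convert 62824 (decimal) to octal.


Divide by 8 repeatedly:
62824 ÷ 8 = 7853 remainder 0
7853 ÷ 8 = 981 remainder 5
981 ÷ 8 = 122 remainder 5
122 ÷ 8 = 15 remainder 2
15 ÷ 8 = 1 remainder 7
1 ÷ 8 = 0 remainder 1
Reading remainders bottom-up:
= 0o172550


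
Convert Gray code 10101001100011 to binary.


Gray code: 10101001100011
MSB stays the same: 1
Each subsequent bit = prev_binary XOR current_gray:
  B[1] = 1 XOR 0 = 1
  B[2] = 1 XOR 1 = 0
  B[3] = 0 XOR 0 = 0
  B[4] = 0 XOR 1 = 1
  B[5] = 1 XOR 0 = 1
  B[6] = 1 XOR 0 = 1
  B[7] = 1 XOR 1 = 0
  B[8] = 0 XOR 1 = 1
  B[9] = 1 XOR 0 = 1
  B[10] = 1 XOR 0 = 1
  B[11] = 1 XOR 0 = 1
  B[12] = 1 XOR 1 = 0
  B[13] = 0 XOR 1 = 1
= 11001110111101 (13245 decimal)


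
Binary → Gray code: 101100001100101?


Binary: 101100001100101
Gray code: G = B XOR (B >> 1)
B >> 1 = 010110000110010
101100001100101 XOR 010110000110010:
  1 XOR 0 = 1
  0 XOR 1 = 1
  1 XOR 0 = 1
  1 XOR 1 = 0
  0 XOR 1 = 1
  0 XOR 0 = 0
  0 XOR 0 = 0
  0 XOR 0 = 0
  1 XOR 0 = 1
  1 XOR 1 = 0
  0 XOR 1 = 1
  0 XOR 0 = 0
  1 XOR 0 = 1
  0 XOR 1 = 1
  1 XOR 0 = 1
= 111010001010111


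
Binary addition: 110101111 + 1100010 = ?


Align and add column by column (LSB to MSB, carry propagating):
  0110101111
+ 0001100010
  ----------
  col 0: 1 + 0 + 0 (carry in) = 1 → bit 1, carry out 0
  col 1: 1 + 1 + 0 (carry in) = 2 → bit 0, carry out 1
  col 2: 1 + 0 + 1 (carry in) = 2 → bit 0, carry out 1
  col 3: 1 + 0 + 1 (carry in) = 2 → bit 0, carry out 1
  col 4: 0 + 0 + 1 (carry in) = 1 → bit 1, carry out 0
  col 5: 1 + 1 + 0 (carry in) = 2 → bit 0, carry out 1
  col 6: 0 + 1 + 1 (carry in) = 2 → bit 0, carry out 1
  col 7: 1 + 0 + 1 (carry in) = 2 → bit 0, carry out 1
  col 8: 1 + 0 + 1 (carry in) = 2 → bit 0, carry out 1
  col 9: 0 + 0 + 1 (carry in) = 1 → bit 1, carry out 0
Reading bits MSB→LSB: 1000010001
Strip leading zeros: 1000010001
= 1000010001


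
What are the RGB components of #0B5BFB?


Hex: #0B5BFB
R = 0B₁₆ = 11
G = 5B₁₆ = 91
B = FB₁₆ = 251
= RGB(11, 91, 251)


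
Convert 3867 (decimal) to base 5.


Divide by 5 repeatedly:
3867 ÷ 5 = 773 remainder 2
773 ÷ 5 = 154 remainder 3
154 ÷ 5 = 30 remainder 4
30 ÷ 5 = 6 remainder 0
6 ÷ 5 = 1 remainder 1
1 ÷ 5 = 0 remainder 1
Reading remainders bottom-up:
= 110432


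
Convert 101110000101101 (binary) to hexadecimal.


Group into 4-bit nibbles: 0101110000101101
  0101 = 5
  1100 = C
  0010 = 2
  1101 = D
= 0x5C2D


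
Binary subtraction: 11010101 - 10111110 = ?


Align and subtract column by column (LSB to MSB, borrowing when needed):
  11010101
- 10111110
  --------
  col 0: (1 - 0 borrow-in) - 0 → 1 - 0 = 1, borrow out 0
  col 1: (0 - 0 borrow-in) - 1 → borrow from next column: (0+2) - 1 = 1, borrow out 1
  col 2: (1 - 1 borrow-in) - 1 → borrow from next column: (0+2) - 1 = 1, borrow out 1
  col 3: (0 - 1 borrow-in) - 1 → borrow from next column: (-1+2) - 1 = 0, borrow out 1
  col 4: (1 - 1 borrow-in) - 1 → borrow from next column: (0+2) - 1 = 1, borrow out 1
  col 5: (0 - 1 borrow-in) - 1 → borrow from next column: (-1+2) - 1 = 0, borrow out 1
  col 6: (1 - 1 borrow-in) - 0 → 0 - 0 = 0, borrow out 0
  col 7: (1 - 0 borrow-in) - 1 → 1 - 1 = 0, borrow out 0
Reading bits MSB→LSB: 00010111
Strip leading zeros: 10111
= 10111


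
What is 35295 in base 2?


Divide by 2 repeatedly:
35295 ÷ 2 = 17647 remainder 1
17647 ÷ 2 = 8823 remainder 1
8823 ÷ 2 = 4411 remainder 1
4411 ÷ 2 = 2205 remainder 1
2205 ÷ 2 = 1102 remainder 1
1102 ÷ 2 = 551 remainder 0
551 ÷ 2 = 275 remainder 1
275 ÷ 2 = 137 remainder 1
137 ÷ 2 = 68 remainder 1
68 ÷ 2 = 34 remainder 0
34 ÷ 2 = 17 remainder 0
17 ÷ 2 = 8 remainder 1
8 ÷ 2 = 4 remainder 0
4 ÷ 2 = 2 remainder 0
2 ÷ 2 = 1 remainder 0
1 ÷ 2 = 0 remainder 1
Reading remainders bottom-up:
= 1000100111011111


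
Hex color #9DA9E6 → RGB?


Hex: #9DA9E6
R = 9D₁₆ = 157
G = A9₁₆ = 169
B = E6₁₆ = 230
= RGB(157, 169, 230)


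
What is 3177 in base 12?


Divide by 12 repeatedly:
3177 ÷ 12 = 264 remainder 9
264 ÷ 12 = 22 remainder 0
22 ÷ 12 = 1 remainder 10
1 ÷ 12 = 0 remainder 1
Reading remainders bottom-up:
= 1A09


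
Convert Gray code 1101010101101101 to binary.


Gray code: 1101010101101101
MSB stays the same: 1
Each subsequent bit = prev_binary XOR current_gray:
  B[1] = 1 XOR 1 = 0
  B[2] = 0 XOR 0 = 0
  B[3] = 0 XOR 1 = 1
  B[4] = 1 XOR 0 = 1
  B[5] = 1 XOR 1 = 0
  B[6] = 0 XOR 0 = 0
  B[7] = 0 XOR 1 = 1
  B[8] = 1 XOR 0 = 1
  B[9] = 1 XOR 1 = 0
  B[10] = 0 XOR 1 = 1
  B[11] = 1 XOR 0 = 1
  B[12] = 1 XOR 1 = 0
  B[13] = 0 XOR 1 = 1
  B[14] = 1 XOR 0 = 1
  B[15] = 1 XOR 1 = 0
= 1001100110110110 (39350 decimal)


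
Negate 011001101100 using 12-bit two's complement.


Original: 011001101100
Step 1 - Invert all bits: 100110010011
Step 2 - Add 1: 100110010011 + 1
= 100110010100 (represents -1644)


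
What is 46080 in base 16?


Divide by 16 repeatedly:
46080 ÷ 16 = 2880 remainder 0 (0)
2880 ÷ 16 = 180 remainder 0 (0)
180 ÷ 16 = 11 remainder 4 (4)
11 ÷ 16 = 0 remainder 11 (B)
Reading remainders bottom-up:
= 0xB400


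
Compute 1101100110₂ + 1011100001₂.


Align and add column by column (LSB to MSB, carry propagating):
  01101100110
+ 01011100001
  -----------
  col 0: 0 + 1 + 0 (carry in) = 1 → bit 1, carry out 0
  col 1: 1 + 0 + 0 (carry in) = 1 → bit 1, carry out 0
  col 2: 1 + 0 + 0 (carry in) = 1 → bit 1, carry out 0
  col 3: 0 + 0 + 0 (carry in) = 0 → bit 0, carry out 0
  col 4: 0 + 0 + 0 (carry in) = 0 → bit 0, carry out 0
  col 5: 1 + 1 + 0 (carry in) = 2 → bit 0, carry out 1
  col 6: 1 + 1 + 1 (carry in) = 3 → bit 1, carry out 1
  col 7: 0 + 1 + 1 (carry in) = 2 → bit 0, carry out 1
  col 8: 1 + 0 + 1 (carry in) = 2 → bit 0, carry out 1
  col 9: 1 + 1 + 1 (carry in) = 3 → bit 1, carry out 1
  col 10: 0 + 0 + 1 (carry in) = 1 → bit 1, carry out 0
Reading bits MSB→LSB: 11001000111
Strip leading zeros: 11001000111
= 11001000111


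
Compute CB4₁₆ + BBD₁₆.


Align and add column by column (LSB to MSB, each column mod 16 with carry):
  0CB4
+ 0BBD
  ----
  col 0: 4(4) + D(13) + 0 (carry in) = 17 → 1(1), carry out 1
  col 1: B(11) + B(11) + 1 (carry in) = 23 → 7(7), carry out 1
  col 2: C(12) + B(11) + 1 (carry in) = 24 → 8(8), carry out 1
  col 3: 0(0) + 0(0) + 1 (carry in) = 1 → 1(1), carry out 0
Reading digits MSB→LSB: 1871
Strip leading zeros: 1871
= 0x1871


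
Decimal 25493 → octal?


Divide by 8 repeatedly:
25493 ÷ 8 = 3186 remainder 5
3186 ÷ 8 = 398 remainder 2
398 ÷ 8 = 49 remainder 6
49 ÷ 8 = 6 remainder 1
6 ÷ 8 = 0 remainder 6
Reading remainders bottom-up:
= 0o61625


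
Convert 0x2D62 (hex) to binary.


Each hex digit → 4 binary bits:
  2 = 0010
  D = 1101
  6 = 0110
  2 = 0010
Concatenate: 0010 1101 0110 0010
= 0010110101100010


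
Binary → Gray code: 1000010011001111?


Binary: 1000010011001111
Gray code: G = B XOR (B >> 1)
B >> 1 = 0100001001100111
1000010011001111 XOR 0100001001100111:
  1 XOR 0 = 1
  0 XOR 1 = 1
  0 XOR 0 = 0
  0 XOR 0 = 0
  0 XOR 0 = 0
  1 XOR 0 = 1
  0 XOR 1 = 1
  0 XOR 0 = 0
  1 XOR 0 = 1
  1 XOR 1 = 0
  0 XOR 1 = 1
  0 XOR 0 = 0
  1 XOR 0 = 1
  1 XOR 1 = 0
  1 XOR 1 = 0
  1 XOR 1 = 0
= 1100011010101000


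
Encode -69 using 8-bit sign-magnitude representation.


Sign bit: 1 (negative)
Magnitude: 69 = 1000101
= 11000101


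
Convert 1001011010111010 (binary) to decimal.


Positional values:
Bit 1: 1 × 2^1 = 2
Bit 3: 1 × 2^3 = 8
Bit 4: 1 × 2^4 = 16
Bit 5: 1 × 2^5 = 32
Bit 7: 1 × 2^7 = 128
Bit 9: 1 × 2^9 = 512
Bit 10: 1 × 2^10 = 1024
Bit 12: 1 × 2^12 = 4096
Bit 15: 1 × 2^15 = 32768
Sum = 2 + 8 + 16 + 32 + 128 + 512 + 1024 + 4096 + 32768
= 38586


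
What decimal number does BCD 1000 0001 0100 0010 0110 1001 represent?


Each 4-bit group → digit:
  1000 → 8
  0001 → 1
  0100 → 4
  0010 → 2
  0110 → 6
  1001 → 9
= 814269


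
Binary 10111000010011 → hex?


Group into 4-bit nibbles: 0010111000010011
  0010 = 2
  1110 = E
  0001 = 1
  0011 = 3
= 0x2E13


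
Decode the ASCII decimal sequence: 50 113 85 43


Codes (decimal): 50 113 85 43
Per-code ASCII lookup:
  50  (range 48-57: digits, 50 - 48 = 2) → '2'
  113  (range 97-122: lowercase, 113 - 97 = 16) → 'q'
  85  (range 65-90: uppercase, 85 - 65 = 20) → 'U'
  43  (special character) → '+'
= '2qU+'


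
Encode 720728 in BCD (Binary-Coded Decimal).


Each digit → 4-bit binary:
  7 → 0111
  2 → 0010
  0 → 0000
  7 → 0111
  2 → 0010
  8 → 1000
= 0111 0010 0000 0111 0010 1000


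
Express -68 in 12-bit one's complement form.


Original: 000001000100
Invert all bits:
  bit 0: 0 → 1
  bit 1: 0 → 1
  bit 2: 0 → 1
  bit 3: 0 → 1
  bit 4: 0 → 1
  bit 5: 1 → 0
  bit 6: 0 → 1
  bit 7: 0 → 1
  bit 8: 0 → 1
  bit 9: 1 → 0
  bit 10: 0 → 1
  bit 11: 0 → 1
= 111110111011


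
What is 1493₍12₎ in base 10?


Positional values (base 12):
  3 × 12^0 = 3 × 1 = 3
  9 × 12^1 = 9 × 12 = 108
  4 × 12^2 = 4 × 144 = 576
  1 × 12^3 = 1 × 1728 = 1728
Sum = 3 + 108 + 576 + 1728
= 2415


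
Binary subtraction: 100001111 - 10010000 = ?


Align and subtract column by column (LSB to MSB, borrowing when needed):
  100001111
- 010010000
  ---------
  col 0: (1 - 0 borrow-in) - 0 → 1 - 0 = 1, borrow out 0
  col 1: (1 - 0 borrow-in) - 0 → 1 - 0 = 1, borrow out 0
  col 2: (1 - 0 borrow-in) - 0 → 1 - 0 = 1, borrow out 0
  col 3: (1 - 0 borrow-in) - 0 → 1 - 0 = 1, borrow out 0
  col 4: (0 - 0 borrow-in) - 1 → borrow from next column: (0+2) - 1 = 1, borrow out 1
  col 5: (0 - 1 borrow-in) - 0 → borrow from next column: (-1+2) - 0 = 1, borrow out 1
  col 6: (0 - 1 borrow-in) - 0 → borrow from next column: (-1+2) - 0 = 1, borrow out 1
  col 7: (0 - 1 borrow-in) - 1 → borrow from next column: (-1+2) - 1 = 0, borrow out 1
  col 8: (1 - 1 borrow-in) - 0 → 0 - 0 = 0, borrow out 0
Reading bits MSB→LSB: 001111111
Strip leading zeros: 1111111
= 1111111


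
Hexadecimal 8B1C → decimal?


Positional values:
Position 0: C × 16^0 = 12 × 1 = 12
Position 1: 1 × 16^1 = 1 × 16 = 16
Position 2: B × 16^2 = 11 × 256 = 2816
Position 3: 8 × 16^3 = 8 × 4096 = 32768
Sum = 12 + 16 + 2816 + 32768
= 35612


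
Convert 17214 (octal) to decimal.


Positional values:
Position 0: 4 × 8^0 = 4
Position 1: 1 × 8^1 = 8
Position 2: 2 × 8^2 = 128
Position 3: 7 × 8^3 = 3584
Position 4: 1 × 8^4 = 4096
Sum = 4 + 8 + 128 + 3584 + 4096
= 7820


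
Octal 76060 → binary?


Each octal digit → 3 binary bits:
  7 = 111
  6 = 110
  0 = 000
  6 = 110
  0 = 000
Concatenate: 111 110 000 110 000
= 111110000110000


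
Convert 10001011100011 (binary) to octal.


Group into 3-bit groups: 010001011100011
  010 = 2
  001 = 1
  011 = 3
  100 = 4
  011 = 3
= 0o21343


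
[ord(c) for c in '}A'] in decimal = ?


String: '}A'  (2 characters)
Per-character ASCII lookup:
  '}': special character: '}' = 125
  'A': uppercase starts at 65: 'A' = 65 + 0 = 65
= 125 65


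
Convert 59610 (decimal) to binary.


Divide by 2 repeatedly:
59610 ÷ 2 = 29805 remainder 0
29805 ÷ 2 = 14902 remainder 1
14902 ÷ 2 = 7451 remainder 0
7451 ÷ 2 = 3725 remainder 1
3725 ÷ 2 = 1862 remainder 1
1862 ÷ 2 = 931 remainder 0
931 ÷ 2 = 465 remainder 1
465 ÷ 2 = 232 remainder 1
232 ÷ 2 = 116 remainder 0
116 ÷ 2 = 58 remainder 0
58 ÷ 2 = 29 remainder 0
29 ÷ 2 = 14 remainder 1
14 ÷ 2 = 7 remainder 0
7 ÷ 2 = 3 remainder 1
3 ÷ 2 = 1 remainder 1
1 ÷ 2 = 0 remainder 1
Reading remainders bottom-up:
= 1110100011011010


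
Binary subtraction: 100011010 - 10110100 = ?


Align and subtract column by column (LSB to MSB, borrowing when needed):
  100011010
- 010110100
  ---------
  col 0: (0 - 0 borrow-in) - 0 → 0 - 0 = 0, borrow out 0
  col 1: (1 - 0 borrow-in) - 0 → 1 - 0 = 1, borrow out 0
  col 2: (0 - 0 borrow-in) - 1 → borrow from next column: (0+2) - 1 = 1, borrow out 1
  col 3: (1 - 1 borrow-in) - 0 → 0 - 0 = 0, borrow out 0
  col 4: (1 - 0 borrow-in) - 1 → 1 - 1 = 0, borrow out 0
  col 5: (0 - 0 borrow-in) - 1 → borrow from next column: (0+2) - 1 = 1, borrow out 1
  col 6: (0 - 1 borrow-in) - 0 → borrow from next column: (-1+2) - 0 = 1, borrow out 1
  col 7: (0 - 1 borrow-in) - 1 → borrow from next column: (-1+2) - 1 = 0, borrow out 1
  col 8: (1 - 1 borrow-in) - 0 → 0 - 0 = 0, borrow out 0
Reading bits MSB→LSB: 001100110
Strip leading zeros: 1100110
= 1100110


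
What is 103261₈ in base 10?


Positional values:
Position 0: 1 × 8^0 = 1
Position 1: 6 × 8^1 = 48
Position 2: 2 × 8^2 = 128
Position 3: 3 × 8^3 = 1536
Position 4: 0 × 8^4 = 0
Position 5: 1 × 8^5 = 32768
Sum = 1 + 48 + 128 + 1536 + 0 + 32768
= 34481


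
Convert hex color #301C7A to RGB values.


Hex: #301C7A
R = 30₁₆ = 48
G = 1C₁₆ = 28
B = 7A₁₆ = 122
= RGB(48, 28, 122)


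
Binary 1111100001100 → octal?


Group into 3-bit groups: 001111100001100
  001 = 1
  111 = 7
  100 = 4
  001 = 1
  100 = 4
= 0o17414


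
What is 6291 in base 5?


Divide by 5 repeatedly:
6291 ÷ 5 = 1258 remainder 1
1258 ÷ 5 = 251 remainder 3
251 ÷ 5 = 50 remainder 1
50 ÷ 5 = 10 remainder 0
10 ÷ 5 = 2 remainder 0
2 ÷ 5 = 0 remainder 2
Reading remainders bottom-up:
= 200131


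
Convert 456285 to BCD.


Each digit → 4-bit binary:
  4 → 0100
  5 → 0101
  6 → 0110
  2 → 0010
  8 → 1000
  5 → 0101
= 0100 0101 0110 0010 1000 0101


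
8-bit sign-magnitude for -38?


Sign bit: 1 (negative)
Magnitude: 38 = 0100110
= 10100110


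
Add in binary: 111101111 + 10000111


Align and add column by column (LSB to MSB, carry propagating):
  0111101111
+ 0010000111
  ----------
  col 0: 1 + 1 + 0 (carry in) = 2 → bit 0, carry out 1
  col 1: 1 + 1 + 1 (carry in) = 3 → bit 1, carry out 1
  col 2: 1 + 1 + 1 (carry in) = 3 → bit 1, carry out 1
  col 3: 1 + 0 + 1 (carry in) = 2 → bit 0, carry out 1
  col 4: 0 + 0 + 1 (carry in) = 1 → bit 1, carry out 0
  col 5: 1 + 0 + 0 (carry in) = 1 → bit 1, carry out 0
  col 6: 1 + 0 + 0 (carry in) = 1 → bit 1, carry out 0
  col 7: 1 + 1 + 0 (carry in) = 2 → bit 0, carry out 1
  col 8: 1 + 0 + 1 (carry in) = 2 → bit 0, carry out 1
  col 9: 0 + 0 + 1 (carry in) = 1 → bit 1, carry out 0
Reading bits MSB→LSB: 1001110110
Strip leading zeros: 1001110110
= 1001110110


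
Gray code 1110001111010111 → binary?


Gray code: 1110001111010111
MSB stays the same: 1
Each subsequent bit = prev_binary XOR current_gray:
  B[1] = 1 XOR 1 = 0
  B[2] = 0 XOR 1 = 1
  B[3] = 1 XOR 0 = 1
  B[4] = 1 XOR 0 = 1
  B[5] = 1 XOR 0 = 1
  B[6] = 1 XOR 1 = 0
  B[7] = 0 XOR 1 = 1
  B[8] = 1 XOR 1 = 0
  B[9] = 0 XOR 1 = 1
  B[10] = 1 XOR 0 = 1
  B[11] = 1 XOR 1 = 0
  B[12] = 0 XOR 0 = 0
  B[13] = 0 XOR 1 = 1
  B[14] = 1 XOR 1 = 0
  B[15] = 0 XOR 1 = 1
= 1011110101100101 (48485 decimal)


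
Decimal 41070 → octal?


Divide by 8 repeatedly:
41070 ÷ 8 = 5133 remainder 6
5133 ÷ 8 = 641 remainder 5
641 ÷ 8 = 80 remainder 1
80 ÷ 8 = 10 remainder 0
10 ÷ 8 = 1 remainder 2
1 ÷ 8 = 0 remainder 1
Reading remainders bottom-up:
= 0o120156


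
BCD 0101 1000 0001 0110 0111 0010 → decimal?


Each 4-bit group → digit:
  0101 → 5
  1000 → 8
  0001 → 1
  0110 → 6
  0111 → 7
  0010 → 2
= 581672


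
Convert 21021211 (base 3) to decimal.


Positional values (base 3):
  1 × 3^0 = 1 × 1 = 1
  1 × 3^1 = 1 × 3 = 3
  2 × 3^2 = 2 × 9 = 18
  1 × 3^3 = 1 × 27 = 27
  2 × 3^4 = 2 × 81 = 162
  0 × 3^5 = 0 × 243 = 0
  1 × 3^6 = 1 × 729 = 729
  2 × 3^7 = 2 × 2187 = 4374
Sum = 1 + 3 + 18 + 27 + 162 + 0 + 729 + 4374
= 5314


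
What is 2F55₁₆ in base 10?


Positional values:
Position 0: 5 × 16^0 = 5 × 1 = 5
Position 1: 5 × 16^1 = 5 × 16 = 80
Position 2: F × 16^2 = 15 × 256 = 3840
Position 3: 2 × 16^3 = 2 × 4096 = 8192
Sum = 5 + 80 + 3840 + 8192
= 12117


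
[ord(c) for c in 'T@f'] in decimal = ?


String: 'T@f'  (3 characters)
Per-character ASCII lookup:
  'T': uppercase starts at 65: 'T' = 65 + 19 = 84
  '@': special character: '@' = 64
  'f': lowercase starts at 97: 'f' = 97 + 5 = 102
= 84 64 102


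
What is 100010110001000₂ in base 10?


Positional values:
Bit 3: 1 × 2^3 = 8
Bit 7: 1 × 2^7 = 128
Bit 8: 1 × 2^8 = 256
Bit 10: 1 × 2^10 = 1024
Bit 14: 1 × 2^14 = 16384
Sum = 8 + 128 + 256 + 1024 + 16384
= 17800


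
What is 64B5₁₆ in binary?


Each hex digit → 4 binary bits:
  6 = 0110
  4 = 0100
  B = 1011
  5 = 0101
Concatenate: 0110 0100 1011 0101
= 0110010010110101


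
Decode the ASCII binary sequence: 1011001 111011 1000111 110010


Codes (binary): 1011001 111011 1000111 110010
Per-code ASCII lookup:
  1011001 = 89  (range 65-90: uppercase, 89 - 65 = 24) → 'Y'
  111011 = 59  (special character) → ';'
  1000111 = 71  (range 65-90: uppercase, 71 - 65 = 6) → 'G'
  110010 = 50  (range 48-57: digits, 50 - 48 = 2) → '2'
= 'Y;G2'


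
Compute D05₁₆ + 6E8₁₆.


Align and add column by column (LSB to MSB, each column mod 16 with carry):
  0D05
+ 06E8
  ----
  col 0: 5(5) + 8(8) + 0 (carry in) = 13 → D(13), carry out 0
  col 1: 0(0) + E(14) + 0 (carry in) = 14 → E(14), carry out 0
  col 2: D(13) + 6(6) + 0 (carry in) = 19 → 3(3), carry out 1
  col 3: 0(0) + 0(0) + 1 (carry in) = 1 → 1(1), carry out 0
Reading digits MSB→LSB: 13ED
Strip leading zeros: 13ED
= 0x13ED


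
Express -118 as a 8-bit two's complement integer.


Original: 01110110
Step 1 - Invert all bits: 10001001
Step 2 - Add 1: 10001001 + 1
= 10001010 (represents -118)


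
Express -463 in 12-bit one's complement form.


Original: 000111001111
Invert all bits:
  bit 0: 0 → 1
  bit 1: 0 → 1
  bit 2: 0 → 1
  bit 3: 1 → 0
  bit 4: 1 → 0
  bit 5: 1 → 0
  bit 6: 0 → 1
  bit 7: 0 → 1
  bit 8: 1 → 0
  bit 9: 1 → 0
  bit 10: 1 → 0
  bit 11: 1 → 0
= 111000110000


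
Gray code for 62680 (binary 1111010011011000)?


Binary: 1111010011011000
Gray code: G = B XOR (B >> 1)
B >> 1 = 0111101001101100
1111010011011000 XOR 0111101001101100:
  1 XOR 0 = 1
  1 XOR 1 = 0
  1 XOR 1 = 0
  1 XOR 1 = 0
  0 XOR 1 = 1
  1 XOR 0 = 1
  0 XOR 1 = 1
  0 XOR 0 = 0
  1 XOR 0 = 1
  1 XOR 1 = 0
  0 XOR 1 = 1
  1 XOR 0 = 1
  1 XOR 1 = 0
  0 XOR 1 = 1
  0 XOR 0 = 0
  0 XOR 0 = 0
= 1000111010110100


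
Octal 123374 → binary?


Each octal digit → 3 binary bits:
  1 = 001
  2 = 010
  3 = 011
  3 = 011
  7 = 111
  4 = 100
Concatenate: 001 010 011 011 111 100
= 001010011011111100


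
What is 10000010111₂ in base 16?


Group into 4-bit nibbles: 010000010111
  0100 = 4
  0001 = 1
  0111 = 7
= 0x417


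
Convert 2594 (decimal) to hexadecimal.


Divide by 16 repeatedly:
2594 ÷ 16 = 162 remainder 2 (2)
162 ÷ 16 = 10 remainder 2 (2)
10 ÷ 16 = 0 remainder 10 (A)
Reading remainders bottom-up:
= 0xA22


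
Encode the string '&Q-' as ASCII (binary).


String: '&Q-'  (3 characters)
Per-character ASCII lookup:
  '&': special character: '&' = 38 → 100110
  'Q': uppercase starts at 65: 'Q' = 65 + 16 = 81 → 1010001
  '-': special character: '-' = 45 → 101101
= 100110 1010001 101101


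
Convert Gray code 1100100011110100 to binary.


Gray code: 1100100011110100
MSB stays the same: 1
Each subsequent bit = prev_binary XOR current_gray:
  B[1] = 1 XOR 1 = 0
  B[2] = 0 XOR 0 = 0
  B[3] = 0 XOR 0 = 0
  B[4] = 0 XOR 1 = 1
  B[5] = 1 XOR 0 = 1
  B[6] = 1 XOR 0 = 1
  B[7] = 1 XOR 0 = 1
  B[8] = 1 XOR 1 = 0
  B[9] = 0 XOR 1 = 1
  B[10] = 1 XOR 1 = 0
  B[11] = 0 XOR 1 = 1
  B[12] = 1 XOR 0 = 1
  B[13] = 1 XOR 1 = 0
  B[14] = 0 XOR 0 = 0
  B[15] = 0 XOR 0 = 0
= 1000111101011000 (36696 decimal)


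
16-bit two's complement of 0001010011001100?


Original: 0001010011001100
Step 1 - Invert all bits: 1110101100110011
Step 2 - Add 1: 1110101100110011 + 1
= 1110101100110100 (represents -5324)


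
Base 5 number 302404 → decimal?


Positional values (base 5):
  4 × 5^0 = 4 × 1 = 4
  0 × 5^1 = 0 × 5 = 0
  4 × 5^2 = 4 × 25 = 100
  2 × 5^3 = 2 × 125 = 250
  0 × 5^4 = 0 × 625 = 0
  3 × 5^5 = 3 × 3125 = 9375
Sum = 4 + 0 + 100 + 250 + 0 + 9375
= 9729


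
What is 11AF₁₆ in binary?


Each hex digit → 4 binary bits:
  1 = 0001
  1 = 0001
  A = 1010
  F = 1111
Concatenate: 0001 0001 1010 1111
= 0001000110101111


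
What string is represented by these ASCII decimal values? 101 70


Codes (decimal): 101 70
Per-code ASCII lookup:
  101  (range 97-122: lowercase, 101 - 97 = 4) → 'e'
  70  (range 65-90: uppercase, 70 - 65 = 5) → 'F'
= 'eF'


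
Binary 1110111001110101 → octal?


Group into 3-bit groups: 001110111001110101
  001 = 1
  110 = 6
  111 = 7
  001 = 1
  110 = 6
  101 = 5
= 0o167165


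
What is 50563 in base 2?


Divide by 2 repeatedly:
50563 ÷ 2 = 25281 remainder 1
25281 ÷ 2 = 12640 remainder 1
12640 ÷ 2 = 6320 remainder 0
6320 ÷ 2 = 3160 remainder 0
3160 ÷ 2 = 1580 remainder 0
1580 ÷ 2 = 790 remainder 0
790 ÷ 2 = 395 remainder 0
395 ÷ 2 = 197 remainder 1
197 ÷ 2 = 98 remainder 1
98 ÷ 2 = 49 remainder 0
49 ÷ 2 = 24 remainder 1
24 ÷ 2 = 12 remainder 0
12 ÷ 2 = 6 remainder 0
6 ÷ 2 = 3 remainder 0
3 ÷ 2 = 1 remainder 1
1 ÷ 2 = 0 remainder 1
Reading remainders bottom-up:
= 1100010110000011
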